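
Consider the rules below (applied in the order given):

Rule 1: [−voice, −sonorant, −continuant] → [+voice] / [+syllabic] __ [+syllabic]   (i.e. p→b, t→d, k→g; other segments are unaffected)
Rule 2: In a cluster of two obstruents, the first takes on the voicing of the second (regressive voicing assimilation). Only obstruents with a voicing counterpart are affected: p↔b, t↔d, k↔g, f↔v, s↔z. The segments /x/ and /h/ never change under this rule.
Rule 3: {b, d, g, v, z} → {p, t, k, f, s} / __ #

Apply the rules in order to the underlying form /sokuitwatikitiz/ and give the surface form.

soguitwadigidis

Rule 1 (intervocalic voicing): /k/ is a voiceless stop between vowels /o/ and /u/, so it voices to [g]. /t/ is a voiceless stop between vowels /a/ and /i/, so it voices to [d]. /k/ is a voiceless stop between vowels /i/ and /i/, so it voices to [g]. /t/ is a voiceless stop between vowels /i/ and /i/, so it voices to [d]. /sokuitwatikitiz/ → soguitwadigidiz.
Rule 2 (regressive voicing assimilation): no segment meets the environment; /soguitwadigidiz/ is unchanged.
Rule 3 (final devoicing): /z/ is a voiced obstruent in word-final position, so it devoices to [s]. /soguitwadigidiz/ → soguitwadigidis.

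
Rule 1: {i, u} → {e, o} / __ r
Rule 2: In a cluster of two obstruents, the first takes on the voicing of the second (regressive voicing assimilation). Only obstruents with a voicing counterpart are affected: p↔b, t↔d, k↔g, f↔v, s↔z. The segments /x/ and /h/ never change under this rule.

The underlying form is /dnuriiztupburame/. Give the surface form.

Rule 1 (pre-rhotic lowering): /u/ is a high vowel immediately before /r/, so it lowers to [o]. /u/ is a high vowel immediately before /r/, so it lowers to [o]. /dnuriiztupburame/ → dnoriiztupborame.
Rule 2 (regressive voicing assimilation): /z/ precedes the voiceless obstruent /t/, so it devoices to [s] by assimilation. /p/ precedes the voiced obstruent /b/, so it voices to [b] by assimilation. /dnoriiztupborame/ → dnoriistubborame.

dnoriistubborame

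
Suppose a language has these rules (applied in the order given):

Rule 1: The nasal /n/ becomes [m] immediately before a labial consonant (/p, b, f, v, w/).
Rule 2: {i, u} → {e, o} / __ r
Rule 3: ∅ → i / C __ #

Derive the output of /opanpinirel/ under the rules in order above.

Rule 1 (nasal place assimilation): /n/ precedes the labial consonant /p/, so it assimilates in place to [m]. /opanpinirel/ → opampinirel.
Rule 2 (pre-rhotic lowering): /i/ is a high vowel immediately before /r/, so it lowers to [e]. /opampinirel/ → opampinerel.
Rule 3 (final i-epenthesis): the form ends in the consonant /l/, so [i] is inserted word-finally. /opampinerel/ → opampinereli.

opampinereli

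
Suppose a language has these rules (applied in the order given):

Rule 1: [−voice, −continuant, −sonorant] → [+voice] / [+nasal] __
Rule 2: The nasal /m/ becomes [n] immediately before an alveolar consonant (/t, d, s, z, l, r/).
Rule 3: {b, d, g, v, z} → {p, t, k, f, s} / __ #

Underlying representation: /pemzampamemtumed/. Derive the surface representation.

Rule 1 (post-nasal voicing): /p/ is a voiceless stop immediately after the nasal /m/, so it voices to [b]. /t/ is a voiceless stop immediately after the nasal /m/, so it voices to [d]. /pemzampamemtumed/ → pemzambamemdumed.
Rule 2 (nasal place assimilation): /m/ precedes the alveolar consonant /z/, so it assimilates in place to [n]. /m/ precedes the alveolar consonant /d/, so it assimilates in place to [n]. /pemzambamemdumed/ → penzambamendumed.
Rule 3 (final devoicing): /d/ is a voiced obstruent in word-final position, so it devoices to [t]. /penzambamendumed/ → penzambamendumet.

penzambamendumet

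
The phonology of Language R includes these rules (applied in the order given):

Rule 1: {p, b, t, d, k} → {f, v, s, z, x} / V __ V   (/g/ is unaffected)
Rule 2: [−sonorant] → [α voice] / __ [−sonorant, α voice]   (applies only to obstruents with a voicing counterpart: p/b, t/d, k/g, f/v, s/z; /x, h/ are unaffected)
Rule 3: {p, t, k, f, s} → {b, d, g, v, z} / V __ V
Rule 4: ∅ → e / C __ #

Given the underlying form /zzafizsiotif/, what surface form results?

Rule 1 (intervocalic spirantization): /t/ is a stop between vowels /o/ and /i/, so it spirantizes to the fricative [s]. /zzafizsiotif/ → zzafizsiosif.
Rule 2 (regressive voicing assimilation): /z/ precedes the voiceless obstruent /s/, so it devoices to [s] by assimilation. /zzafizsiosif/ → zzafissiosif.
Rule 3 (intervocalic voicing): /f/ is a voiceless obstruent between vowels /a/ and /i/, so it voices to [v]. /s/ is a voiceless obstruent between vowels /o/ and /i/, so it voices to [z]. /zzafissiosif/ → zzavissiozif.
Rule 4 (final e-epenthesis): the form ends in the consonant /f/, so [e] is inserted word-finally. /zzavissiozif/ → zzavissiozife.

zzavissiozife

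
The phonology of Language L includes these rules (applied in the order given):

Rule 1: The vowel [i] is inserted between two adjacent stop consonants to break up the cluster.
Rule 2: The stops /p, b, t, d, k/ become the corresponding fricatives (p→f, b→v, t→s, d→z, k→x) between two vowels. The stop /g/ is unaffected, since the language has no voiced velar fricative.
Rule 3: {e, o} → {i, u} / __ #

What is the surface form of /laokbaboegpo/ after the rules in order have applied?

laoxivavoegifu

Rule 1 (stop-cluster i-epenthesis): /k/ and /b/ form a stop–stop cluster, so [i] is inserted between them. /g/ and /p/ form a stop–stop cluster, so [i] is inserted between them. /laokbaboegpo/ → laokibaboegipo.
Rule 2 (intervocalic spirantization): /k/ is a stop between vowels /o/ and /i/, so it spirantizes to the fricative [x]. /b/ is a stop between vowels /i/ and /a/, so it spirantizes to the fricative [v]. /b/ is a stop between vowels /a/ and /o/, so it spirantizes to the fricative [v]. /p/ is a stop between vowels /i/ and /o/, so it spirantizes to the fricative [f]. /laokibaboegipo/ → laoxivavoegifo.
Rule 3 (final vowel raising): /o/ is a mid vowel in word-final position, so it raises to [u]. /laoxivavoegifo/ → laoxivavoegifu.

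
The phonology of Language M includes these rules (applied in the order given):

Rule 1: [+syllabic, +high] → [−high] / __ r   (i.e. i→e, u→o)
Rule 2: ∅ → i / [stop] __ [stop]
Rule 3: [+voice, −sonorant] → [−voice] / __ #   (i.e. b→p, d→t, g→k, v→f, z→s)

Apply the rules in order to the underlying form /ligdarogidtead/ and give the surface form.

ligidarogiditeat

Rule 1 (pre-rhotic lowering): no segment meets the environment; /ligdarogidtead/ is unchanged.
Rule 2 (stop-cluster i-epenthesis): /g/ and /d/ form a stop–stop cluster, so [i] is inserted between them. /d/ and /t/ form a stop–stop cluster, so [i] is inserted between them. /ligdarogidtead/ → ligidarogiditead.
Rule 3 (final devoicing): /d/ is a voiced obstruent in word-final position, so it devoices to [t]. /ligidarogiditead/ → ligidarogiditeat.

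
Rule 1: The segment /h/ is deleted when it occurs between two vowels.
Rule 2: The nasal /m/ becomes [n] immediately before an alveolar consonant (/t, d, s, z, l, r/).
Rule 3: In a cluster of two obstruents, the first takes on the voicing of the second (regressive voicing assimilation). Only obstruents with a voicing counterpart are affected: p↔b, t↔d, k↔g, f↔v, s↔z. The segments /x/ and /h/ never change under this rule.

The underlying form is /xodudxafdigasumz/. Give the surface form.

xodutxavdigasunz

Rule 1 (intervocalic h-deletion): no segment meets the environment; /xodudxafdigasumz/ is unchanged.
Rule 2 (nasal place assimilation): /m/ precedes the alveolar consonant /z/, so it assimilates in place to [n]. /xodudxafdigasumz/ → xodudxafdigasunz.
Rule 3 (regressive voicing assimilation): /d/ precedes the voiceless obstruent /x/, so it devoices to [t] by assimilation. /f/ precedes the voiced obstruent /d/, so it voices to [v] by assimilation. /xodudxafdigasunz/ → xodutxavdigasunz.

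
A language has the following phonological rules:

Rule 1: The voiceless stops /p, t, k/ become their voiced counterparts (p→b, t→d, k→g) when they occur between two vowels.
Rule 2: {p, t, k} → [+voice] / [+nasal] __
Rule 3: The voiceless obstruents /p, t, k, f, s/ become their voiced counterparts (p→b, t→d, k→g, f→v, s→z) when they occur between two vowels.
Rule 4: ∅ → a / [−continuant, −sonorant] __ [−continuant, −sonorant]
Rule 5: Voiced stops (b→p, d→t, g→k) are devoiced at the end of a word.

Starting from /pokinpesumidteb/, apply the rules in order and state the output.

poginbezumidatep

Rule 1 (intervocalic voicing): /k/ is a voiceless stop between vowels /o/ and /i/, so it voices to [g]. /pokinpesumidteb/ → poginpesumidteb.
Rule 2 (post-nasal voicing): /p/ is a voiceless stop immediately after the nasal /n/, so it voices to [b]. /poginpesumidteb/ → poginbesumidteb.
Rule 3 (intervocalic voicing): /s/ is a voiceless obstruent between vowels /e/ and /u/, so it voices to [z]. /poginbesumidteb/ → poginbezumidteb.
Rule 4 (stop-cluster a-epenthesis): /d/ and /t/ form a stop–stop cluster, so [a] is inserted between them. /poginbezumidteb/ → poginbezumidateb.
Rule 5 (final devoicing): /b/ is a voiced stop in word-final position, so it devoices to [p]. /poginbezumidateb/ → poginbezumidatep.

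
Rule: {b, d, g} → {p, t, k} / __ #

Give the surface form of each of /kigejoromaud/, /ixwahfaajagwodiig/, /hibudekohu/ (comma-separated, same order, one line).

/kigejoromaud/: /d/ is a voiced stop in word-final position, so it devoices to [t]. → [kigejoromaut].
/ixwahfaajagwodiig/: /g/ is a voiced stop in word-final position, so it devoices to [k]. → [ixwahfaajagwodiik].
/hibudekohu/: the rule's environment is not met; surfaces unchanged as [hibudekohu].

kigejoromaut, ixwahfaajagwodiik, hibudekohu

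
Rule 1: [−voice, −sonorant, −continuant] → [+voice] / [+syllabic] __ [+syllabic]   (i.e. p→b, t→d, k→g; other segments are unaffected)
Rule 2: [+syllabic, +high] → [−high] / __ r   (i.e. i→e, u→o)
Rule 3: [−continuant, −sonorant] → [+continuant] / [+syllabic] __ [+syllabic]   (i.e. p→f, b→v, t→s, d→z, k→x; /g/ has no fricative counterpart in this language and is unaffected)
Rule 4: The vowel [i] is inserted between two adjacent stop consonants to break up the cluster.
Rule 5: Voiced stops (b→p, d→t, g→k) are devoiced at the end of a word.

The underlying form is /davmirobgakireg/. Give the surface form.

Rule 1 (intervocalic voicing): /k/ is a voiceless stop between vowels /a/ and /i/, so it voices to [g]. /davmirobgakireg/ → davmirobgagireg.
Rule 2 (pre-rhotic lowering): /i/ is a high vowel immediately before /r/, so it lowers to [e]. /i/ is a high vowel immediately before /r/, so it lowers to [e]. /davmirobgagireg/ → davmerobgagereg.
Rule 3 (intervocalic spirantization): no segment meets the environment; /davmerobgagereg/ is unchanged.
Rule 4 (stop-cluster i-epenthesis): /b/ and /g/ form a stop–stop cluster, so [i] is inserted between them. /davmerobgagereg/ → davmerobigagereg.
Rule 5 (final devoicing): /g/ is a voiced stop in word-final position, so it devoices to [k]. /davmerobigagereg/ → davmerobigagerek.

davmerobigagerek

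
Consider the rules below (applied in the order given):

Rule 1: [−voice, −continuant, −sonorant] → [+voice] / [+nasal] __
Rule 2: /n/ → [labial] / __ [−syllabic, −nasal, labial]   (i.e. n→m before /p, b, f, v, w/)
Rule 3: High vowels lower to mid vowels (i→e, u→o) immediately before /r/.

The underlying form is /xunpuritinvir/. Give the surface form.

Rule 1 (post-nasal voicing): /p/ is a voiceless stop immediately after the nasal /n/, so it voices to [b]. /xunpuritinvir/ → xunburitinvir.
Rule 2 (nasal place assimilation): /n/ precedes the labial consonant /b/, so it assimilates in place to [m]. /n/ precedes the labial consonant /v/, so it assimilates in place to [m]. /xunburitinvir/ → xumburitimvir.
Rule 3 (pre-rhotic lowering): /u/ is a high vowel immediately before /r/, so it lowers to [o]. /i/ is a high vowel immediately before /r/, so it lowers to [e]. /xumburitimvir/ → xumboritimver.

xumboritimver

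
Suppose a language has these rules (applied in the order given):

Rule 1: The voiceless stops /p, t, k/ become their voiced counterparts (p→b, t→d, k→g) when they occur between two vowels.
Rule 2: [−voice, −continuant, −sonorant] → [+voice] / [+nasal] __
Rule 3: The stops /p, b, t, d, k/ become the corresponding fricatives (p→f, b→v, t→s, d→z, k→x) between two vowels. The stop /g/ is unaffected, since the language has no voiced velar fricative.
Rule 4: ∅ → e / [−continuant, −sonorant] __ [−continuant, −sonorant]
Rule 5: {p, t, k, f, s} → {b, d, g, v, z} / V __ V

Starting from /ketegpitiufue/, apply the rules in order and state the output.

Rule 1 (intervocalic voicing): /t/ is a voiceless stop between vowels /e/ and /e/, so it voices to [d]. /t/ is a voiceless stop between vowels /i/ and /i/, so it voices to [d]. /ketegpitiufue/ → kedegpidiufue.
Rule 2 (post-nasal voicing): no segment meets the environment; /kedegpidiufue/ is unchanged.
Rule 3 (intervocalic spirantization): /d/ is a stop between vowels /e/ and /e/, so it spirantizes to the fricative [z]. /d/ is a stop between vowels /i/ and /i/, so it spirantizes to the fricative [z]. /kedegpidiufue/ → kezegpiziufue.
Rule 4 (stop-cluster e-epenthesis): /g/ and /p/ form a stop–stop cluster, so [e] is inserted between them. /kezegpiziufue/ → kezegepiziufue.
Rule 5 (intervocalic voicing): /p/ is a voiceless obstruent between vowels /e/ and /i/, so it voices to [b]. /f/ is a voiceless obstruent between vowels /u/ and /u/, so it voices to [v]. /kezegepiziufue/ → kezegebiziuvue.

kezegebiziuvue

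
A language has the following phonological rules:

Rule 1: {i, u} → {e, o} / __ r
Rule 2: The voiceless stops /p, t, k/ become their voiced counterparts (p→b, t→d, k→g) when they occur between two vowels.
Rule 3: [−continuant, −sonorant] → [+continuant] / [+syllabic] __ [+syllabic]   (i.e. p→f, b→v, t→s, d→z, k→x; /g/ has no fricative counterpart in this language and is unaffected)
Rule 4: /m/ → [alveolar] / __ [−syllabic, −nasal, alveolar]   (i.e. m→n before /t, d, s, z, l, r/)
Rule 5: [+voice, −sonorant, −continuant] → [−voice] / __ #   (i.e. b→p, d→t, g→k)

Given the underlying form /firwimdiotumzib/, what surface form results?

Rule 1 (pre-rhotic lowering): /i/ is a high vowel immediately before /r/, so it lowers to [e]. /firwimdiotumzib/ → ferwimdiotumzib.
Rule 2 (intervocalic voicing): /t/ is a voiceless stop between vowels /o/ and /u/, so it voices to [d]. /ferwimdiotumzib/ → ferwimdiodumzib.
Rule 3 (intervocalic spirantization): /d/ is a stop between vowels /o/ and /u/, so it spirantizes to the fricative [z]. /ferwimdiodumzib/ → ferwimdiozumzib.
Rule 4 (nasal place assimilation): /m/ precedes the alveolar consonant /d/, so it assimilates in place to [n]. /m/ precedes the alveolar consonant /z/, so it assimilates in place to [n]. /ferwimdiozumzib/ → ferwindiozunzib.
Rule 5 (final devoicing): /b/ is a voiced stop in word-final position, so it devoices to [p]. /ferwindiozunzib/ → ferwindiozunzip.

ferwindiozunzip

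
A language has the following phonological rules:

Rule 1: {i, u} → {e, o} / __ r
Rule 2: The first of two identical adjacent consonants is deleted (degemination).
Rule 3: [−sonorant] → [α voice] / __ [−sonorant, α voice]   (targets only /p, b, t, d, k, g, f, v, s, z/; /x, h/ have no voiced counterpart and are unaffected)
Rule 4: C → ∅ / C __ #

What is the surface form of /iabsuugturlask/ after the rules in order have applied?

Rule 1 (pre-rhotic lowering): /u/ is a high vowel immediately before /r/, so it lowers to [o]. /iabsuugturlask/ → iabsuugtorlask.
Rule 2 (degemination): no segment meets the environment; /iabsuugtorlask/ is unchanged.
Rule 3 (regressive voicing assimilation): /b/ precedes the voiceless obstruent /s/, so it devoices to [p] by assimilation. /g/ precedes the voiceless obstruent /t/, so it devoices to [k] by assimilation. /iabsuugtorlask/ → iapsuuktorlask.
Rule 4 (final cluster simplification): /k/ is the second consonant of a word-final cluster /sk/, so it deletes. /iapsuuktorlask/ → iapsuuktorlas.

iapsuuktorlas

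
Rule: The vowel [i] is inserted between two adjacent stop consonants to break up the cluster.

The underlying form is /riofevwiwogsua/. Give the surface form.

riofevwiwogsua

No segment of /riofevwiwogsua/ meets the structural description of the rule, so the form surfaces unchanged.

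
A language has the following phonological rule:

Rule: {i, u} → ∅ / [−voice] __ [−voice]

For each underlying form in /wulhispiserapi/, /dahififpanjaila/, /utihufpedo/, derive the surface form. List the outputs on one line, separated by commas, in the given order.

/wulhispiserapi/: /i/ is a high vowel flanked by voiceless consonants /h/ and /s/, so it deletes. /i/ is a high vowel flanked by voiceless consonants /p/ and /s/, so it deletes. → [wulhspserapi].
/dahififpanjaila/: /i/ is a high vowel flanked by voiceless consonants /h/ and /f/, so it deletes. /i/ is a high vowel flanked by voiceless consonants /f/ and /f/, so it deletes. → [dahffpanjaila].
/utihufpedo/: /i/ is a high vowel flanked by voiceless consonants /t/ and /h/, so it deletes. /u/ is a high vowel flanked by voiceless consonants /h/ and /f/, so it deletes. → [uthfpedo].

wulhspserapi, dahffpanjaila, uthfpedo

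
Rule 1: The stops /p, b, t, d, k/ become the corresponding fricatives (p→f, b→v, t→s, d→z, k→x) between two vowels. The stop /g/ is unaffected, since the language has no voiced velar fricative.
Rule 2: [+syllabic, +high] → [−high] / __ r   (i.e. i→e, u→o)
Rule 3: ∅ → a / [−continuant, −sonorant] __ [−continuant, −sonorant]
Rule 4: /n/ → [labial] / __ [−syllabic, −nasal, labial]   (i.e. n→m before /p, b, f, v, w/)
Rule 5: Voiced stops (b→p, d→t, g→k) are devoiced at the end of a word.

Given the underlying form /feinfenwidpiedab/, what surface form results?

Rule 1 (intervocalic spirantization): /d/ is a stop between vowels /e/ and /a/, so it spirantizes to the fricative [z]. /feinfenwidpiedab/ → feinfenwidpiezab.
Rule 2 (pre-rhotic lowering): no segment meets the environment; /feinfenwidpiezab/ is unchanged.
Rule 3 (stop-cluster a-epenthesis): /d/ and /p/ form a stop–stop cluster, so [a] is inserted between them. /feinfenwidpiezab/ → feinfenwidapiezab.
Rule 4 (nasal place assimilation): /n/ precedes the labial consonant /f/, so it assimilates in place to [m]. /n/ precedes the labial consonant /w/, so it assimilates in place to [m]. /feinfenwidapiezab/ → feimfemwidapiezab.
Rule 5 (final devoicing): /b/ is a voiced stop in word-final position, so it devoices to [p]. /feimfemwidapiezab/ → feimfemwidapiezap.

feimfemwidapiezap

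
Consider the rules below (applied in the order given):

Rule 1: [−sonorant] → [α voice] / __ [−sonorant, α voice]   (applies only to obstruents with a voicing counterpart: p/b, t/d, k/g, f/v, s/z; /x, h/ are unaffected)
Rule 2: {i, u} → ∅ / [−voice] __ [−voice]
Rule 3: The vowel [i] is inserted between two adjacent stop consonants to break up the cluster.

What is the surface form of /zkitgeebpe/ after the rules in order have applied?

Rule 1 (regressive voicing assimilation): /z/ precedes the voiceless obstruent /k/, so it devoices to [s] by assimilation. /t/ precedes the voiced obstruent /g/, so it voices to [d] by assimilation. /b/ precedes the voiceless obstruent /p/, so it devoices to [p] by assimilation. /zkitgeebpe/ → skidgeeppe.
Rule 2 (high vowel syncope): no segment meets the environment; /skidgeeppe/ is unchanged.
Rule 3 (stop-cluster i-epenthesis): /d/ and /g/ form a stop–stop cluster, so [i] is inserted between them. /p/ and /p/ form a stop–stop cluster, so [i] is inserted between them. /skidgeeppe/ → skidigeepipe.

skidigeepipe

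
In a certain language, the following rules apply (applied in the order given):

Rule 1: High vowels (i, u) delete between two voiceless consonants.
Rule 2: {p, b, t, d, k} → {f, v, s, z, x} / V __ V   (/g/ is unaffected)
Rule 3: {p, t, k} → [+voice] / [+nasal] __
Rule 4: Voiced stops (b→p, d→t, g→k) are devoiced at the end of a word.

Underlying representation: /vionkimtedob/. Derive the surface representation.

viongimdezop

Rule 1 (high vowel syncope): no segment meets the environment; /vionkimtedob/ is unchanged.
Rule 2 (intervocalic spirantization): /d/ is a stop between vowels /e/ and /o/, so it spirantizes to the fricative [z]. /vionkimtedob/ → vionkimtezob.
Rule 3 (post-nasal voicing): /k/ is a voiceless stop immediately after the nasal /n/, so it voices to [g]. /t/ is a voiceless stop immediately after the nasal /m/, so it voices to [d]. /vionkimtezob/ → viongimdezob.
Rule 4 (final devoicing): /b/ is a voiced stop in word-final position, so it devoices to [p]. /viongimdezob/ → viongimdezop.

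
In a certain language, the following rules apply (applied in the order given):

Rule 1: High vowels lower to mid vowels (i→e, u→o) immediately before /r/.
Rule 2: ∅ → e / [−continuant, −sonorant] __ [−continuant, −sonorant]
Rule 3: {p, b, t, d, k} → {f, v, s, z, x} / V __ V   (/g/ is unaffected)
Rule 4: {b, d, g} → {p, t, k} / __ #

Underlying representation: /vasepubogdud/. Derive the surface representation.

Rule 1 (pre-rhotic lowering): no segment meets the environment; /vasepubogdud/ is unchanged.
Rule 2 (stop-cluster e-epenthesis): /g/ and /d/ form a stop–stop cluster, so [e] is inserted between them. /vasepubogdud/ → vasepubogedud.
Rule 3 (intervocalic spirantization): /p/ is a stop between vowels /e/ and /u/, so it spirantizes to the fricative [f]. /b/ is a stop between vowels /u/ and /o/, so it spirantizes to the fricative [v]. /d/ is a stop between vowels /e/ and /u/, so it spirantizes to the fricative [z]. /vasepubogedud/ → vasefuvogezud.
Rule 4 (final devoicing): /d/ is a voiced stop in word-final position, so it devoices to [t]. /vasefuvogezud/ → vasefuvogezut.

vasefuvogezut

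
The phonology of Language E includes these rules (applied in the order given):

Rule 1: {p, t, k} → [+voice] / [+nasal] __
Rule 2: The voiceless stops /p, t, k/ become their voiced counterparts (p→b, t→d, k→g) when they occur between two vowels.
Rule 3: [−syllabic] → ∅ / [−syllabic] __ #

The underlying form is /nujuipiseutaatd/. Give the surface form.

nujuibiseudaat

Rule 1 (post-nasal voicing): no segment meets the environment; /nujuipiseutaatd/ is unchanged.
Rule 2 (intervocalic voicing): /p/ is a voiceless stop between vowels /i/ and /i/, so it voices to [b]. /t/ is a voiceless stop between vowels /u/ and /a/, so it voices to [d]. /nujuipiseutaatd/ → nujuibiseudaatd.
Rule 3 (final cluster simplification): /d/ is the second consonant of a word-final cluster /td/, so it deletes. /nujuibiseudaatd/ → nujuibiseudaat.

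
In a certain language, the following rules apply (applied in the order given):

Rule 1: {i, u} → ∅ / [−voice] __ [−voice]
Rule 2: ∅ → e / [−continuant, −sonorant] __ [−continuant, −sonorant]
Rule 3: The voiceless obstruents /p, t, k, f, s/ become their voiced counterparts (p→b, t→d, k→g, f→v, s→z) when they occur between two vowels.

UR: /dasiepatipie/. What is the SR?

Rule 1 (high vowel syncope): /i/ is a high vowel flanked by voiceless consonants /t/ and /p/, so it deletes. /dasiepatipie/ → dasiepatpie.
Rule 2 (stop-cluster e-epenthesis): /t/ and /p/ form a stop–stop cluster, so [e] is inserted between them. /dasiepatpie/ → dasiepatepie.
Rule 3 (intervocalic voicing): /s/ is a voiceless obstruent between vowels /a/ and /i/, so it voices to [z]. /p/ is a voiceless obstruent between vowels /e/ and /a/, so it voices to [b]. /t/ is a voiceless obstruent between vowels /a/ and /e/, so it voices to [d]. /p/ is a voiceless obstruent between vowels /e/ and /i/, so it voices to [b]. /dasiepatepie/ → daziebadebie.

daziebadebie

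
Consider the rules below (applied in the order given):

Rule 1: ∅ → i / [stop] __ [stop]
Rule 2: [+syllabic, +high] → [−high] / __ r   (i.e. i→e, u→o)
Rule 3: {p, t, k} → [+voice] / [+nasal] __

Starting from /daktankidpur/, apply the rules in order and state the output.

Rule 1 (stop-cluster i-epenthesis): /k/ and /t/ form a stop–stop cluster, so [i] is inserted between them. /d/ and /p/ form a stop–stop cluster, so [i] is inserted between them. /daktankidpur/ → dakitankidipur.
Rule 2 (pre-rhotic lowering): /u/ is a high vowel immediately before /r/, so it lowers to [o]. /dakitankidipur/ → dakitankidipor.
Rule 3 (post-nasal voicing): /k/ is a voiceless stop immediately after the nasal /n/, so it voices to [g]. /dakitankidipor/ → dakitangidipor.

dakitangidipor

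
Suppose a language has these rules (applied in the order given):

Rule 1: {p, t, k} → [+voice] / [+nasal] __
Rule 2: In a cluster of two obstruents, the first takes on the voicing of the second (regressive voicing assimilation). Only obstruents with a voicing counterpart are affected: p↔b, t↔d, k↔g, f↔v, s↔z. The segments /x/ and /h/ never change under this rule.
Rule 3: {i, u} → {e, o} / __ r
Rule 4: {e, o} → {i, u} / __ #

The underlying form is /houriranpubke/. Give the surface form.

hooreranbupki

Rule 1 (post-nasal voicing): /p/ is a voiceless stop immediately after the nasal /n/, so it voices to [b]. /houriranpubke/ → houriranbubke.
Rule 2 (regressive voicing assimilation): /b/ precedes the voiceless obstruent /k/, so it devoices to [p] by assimilation. /houriranbubke/ → houriranbupke.
Rule 3 (pre-rhotic lowering): /u/ is a high vowel immediately before /r/, so it lowers to [o]. /i/ is a high vowel immediately before /r/, so it lowers to [e]. /houriranbupke/ → hooreranbupke.
Rule 4 (final vowel raising): /e/ is a mid vowel in word-final position, so it raises to [i]. /hooreranbupke/ → hooreranbupki.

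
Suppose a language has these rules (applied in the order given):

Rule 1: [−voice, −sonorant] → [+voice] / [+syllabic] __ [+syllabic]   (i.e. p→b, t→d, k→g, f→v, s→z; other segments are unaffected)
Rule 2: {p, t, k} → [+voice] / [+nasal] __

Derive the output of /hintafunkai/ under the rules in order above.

hindavungai

Rule 1 (intervocalic voicing): /f/ is a voiceless obstruent between vowels /a/ and /u/, so it voices to [v]. /hintafunkai/ → hintavunkai.
Rule 2 (post-nasal voicing): /t/ is a voiceless stop immediately after the nasal /n/, so it voices to [d]. /k/ is a voiceless stop immediately after the nasal /n/, so it voices to [g]. /hintavunkai/ → hindavungai.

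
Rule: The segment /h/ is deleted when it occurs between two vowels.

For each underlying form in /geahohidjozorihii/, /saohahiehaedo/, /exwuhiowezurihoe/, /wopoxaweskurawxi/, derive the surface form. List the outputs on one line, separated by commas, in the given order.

/geahohidjozorihii/: /h/ occurs between vowels /a/ and /o/, so it deletes. /h/ occurs between vowels /o/ and /i/, so it deletes. /h/ occurs between vowels /i/ and /i/, so it deletes. → [geaoidjozoriii].
/saohahiehaedo/: /h/ occurs between vowels /o/ and /a/, so it deletes. /h/ occurs between vowels /a/ and /i/, so it deletes. /h/ occurs between vowels /e/ and /a/, so it deletes. → [saoaieaedo].
/exwuhiowezurihoe/: /h/ occurs between vowels /u/ and /i/, so it deletes. /h/ occurs between vowels /i/ and /o/, so it deletes. → [exwuiowezurioe].
/wopoxaweskurawxi/: the rule's environment is not met; surfaces unchanged as [wopoxaweskurawxi].

geaoidjozoriii, saoaieaedo, exwuiowezurioe, wopoxaweskurawxi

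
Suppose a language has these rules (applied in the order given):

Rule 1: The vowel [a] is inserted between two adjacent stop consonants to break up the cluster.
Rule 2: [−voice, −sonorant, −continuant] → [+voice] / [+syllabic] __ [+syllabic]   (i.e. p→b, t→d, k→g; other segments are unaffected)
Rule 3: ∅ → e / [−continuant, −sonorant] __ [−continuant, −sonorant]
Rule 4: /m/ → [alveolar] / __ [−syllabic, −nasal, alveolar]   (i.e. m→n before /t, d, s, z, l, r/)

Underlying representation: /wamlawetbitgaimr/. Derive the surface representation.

Rule 1 (stop-cluster a-epenthesis): /t/ and /b/ form a stop–stop cluster, so [a] is inserted between them. /t/ and /g/ form a stop–stop cluster, so [a] is inserted between them. /wamlawetbitgaimr/ → wamlawetabitagaimr.
Rule 2 (intervocalic voicing): /t/ is a voiceless stop between vowels /e/ and /a/, so it voices to [d]. /t/ is a voiceless stop between vowels /i/ and /a/, so it voices to [d]. /wamlawetabitagaimr/ → wamlawedabidagaimr.
Rule 3 (stop-cluster e-epenthesis): no segment meets the environment; /wamlawedabidagaimr/ is unchanged.
Rule 4 (nasal place assimilation): /m/ precedes the alveolar consonant /l/, so it assimilates in place to [n]. /m/ precedes the alveolar consonant /r/, so it assimilates in place to [n]. /wamlawedabidagaimr/ → wanlawedabidagainr.

wanlawedabidagainr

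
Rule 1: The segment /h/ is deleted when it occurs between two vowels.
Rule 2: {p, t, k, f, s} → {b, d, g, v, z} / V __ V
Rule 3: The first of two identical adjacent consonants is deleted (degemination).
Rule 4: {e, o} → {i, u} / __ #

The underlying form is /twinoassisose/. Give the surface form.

twinoasizozi

Rule 1 (intervocalic h-deletion): no segment meets the environment; /twinoassisose/ is unchanged.
Rule 2 (intervocalic voicing): /s/ is a voiceless obstruent between vowels /i/ and /o/, so it voices to [z]. /s/ is a voiceless obstruent between vowels /o/ and /e/, so it voices to [z]. /twinoassisose/ → twinoassizoze.
Rule 3 (degemination): /ss/ is a geminate; the first /s/ deletes. /twinoassizoze/ → twinoasizoze.
Rule 4 (final vowel raising): /e/ is a mid vowel in word-final position, so it raises to [i]. /twinoasizoze/ → twinoasizozi.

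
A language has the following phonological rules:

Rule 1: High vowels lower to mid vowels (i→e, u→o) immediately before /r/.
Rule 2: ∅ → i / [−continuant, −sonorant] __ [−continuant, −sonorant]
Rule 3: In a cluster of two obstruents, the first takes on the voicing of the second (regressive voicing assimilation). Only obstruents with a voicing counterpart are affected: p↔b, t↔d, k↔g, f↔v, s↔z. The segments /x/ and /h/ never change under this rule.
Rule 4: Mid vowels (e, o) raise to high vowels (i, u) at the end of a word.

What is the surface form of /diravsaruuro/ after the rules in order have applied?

derafsaruoru

Rule 1 (pre-rhotic lowering): /i/ is a high vowel immediately before /r/, so it lowers to [e]. /u/ is a high vowel immediately before /r/, so it lowers to [o]. /diravsaruuro/ → deravsaruoro.
Rule 2 (stop-cluster i-epenthesis): no segment meets the environment; /deravsaruoro/ is unchanged.
Rule 3 (regressive voicing assimilation): /v/ precedes the voiceless obstruent /s/, so it devoices to [f] by assimilation. /deravsaruoro/ → derafsaruoro.
Rule 4 (final vowel raising): /o/ is a mid vowel in word-final position, so it raises to [u]. /derafsaruoro/ → derafsaruoru.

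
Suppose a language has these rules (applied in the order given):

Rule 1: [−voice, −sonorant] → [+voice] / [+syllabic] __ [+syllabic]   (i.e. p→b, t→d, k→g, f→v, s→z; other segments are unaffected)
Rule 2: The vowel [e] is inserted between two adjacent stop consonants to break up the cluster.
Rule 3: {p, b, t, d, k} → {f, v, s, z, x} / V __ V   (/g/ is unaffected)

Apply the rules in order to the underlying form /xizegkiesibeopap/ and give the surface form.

xizegexieziveovap

Rule 1 (intervocalic voicing): /s/ is a voiceless obstruent between vowels /e/ and /i/, so it voices to [z]. /p/ is a voiceless obstruent between vowels /o/ and /a/, so it voices to [b]. /xizegkiesibeopap/ → xizegkiezibeobap.
Rule 2 (stop-cluster e-epenthesis): /g/ and /k/ form a stop–stop cluster, so [e] is inserted between them. /xizegkiezibeobap/ → xizegekiezibeobap.
Rule 3 (intervocalic spirantization): /k/ is a stop between vowels /e/ and /i/, so it spirantizes to the fricative [x]. /b/ is a stop between vowels /i/ and /e/, so it spirantizes to the fricative [v]. /b/ is a stop between vowels /o/ and /a/, so it spirantizes to the fricative [v]. /xizegekiezibeobap/ → xizegexieziveovap.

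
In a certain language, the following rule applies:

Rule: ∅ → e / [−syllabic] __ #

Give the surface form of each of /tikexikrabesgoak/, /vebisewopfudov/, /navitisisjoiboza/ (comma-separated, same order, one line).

/tikexikrabesgoak/: the form ends in the consonant /k/, so [e] is inserted word-finally. → [tikexikrabesgoake].
/vebisewopfudov/: the form ends in the consonant /v/, so [e] is inserted word-finally. → [vebisewopfudove].
/navitisisjoiboza/: the rule's environment is not met; surfaces unchanged as [navitisisjoiboza].

tikexikrabesgoake, vebisewopfudove, navitisisjoiboza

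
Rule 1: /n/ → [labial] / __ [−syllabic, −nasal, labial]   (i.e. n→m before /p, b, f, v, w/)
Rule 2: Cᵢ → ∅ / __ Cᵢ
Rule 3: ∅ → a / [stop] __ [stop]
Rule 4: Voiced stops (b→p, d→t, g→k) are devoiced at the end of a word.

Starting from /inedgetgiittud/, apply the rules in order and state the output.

Rule 1 (nasal place assimilation): no segment meets the environment; /inedgetgiittud/ is unchanged.
Rule 2 (degemination): /tt/ is a geminate; the first /t/ deletes. /inedgetgiittud/ → inedgetgiitud.
Rule 3 (stop-cluster a-epenthesis): /d/ and /g/ form a stop–stop cluster, so [a] is inserted between them. /t/ and /g/ form a stop–stop cluster, so [a] is inserted between them. /inedgetgiitud/ → inedagetagiitud.
Rule 4 (final devoicing): /d/ is a voiced stop in word-final position, so it devoices to [t]. /inedagetagiitud/ → inedagetagiitut.

inedagetagiitut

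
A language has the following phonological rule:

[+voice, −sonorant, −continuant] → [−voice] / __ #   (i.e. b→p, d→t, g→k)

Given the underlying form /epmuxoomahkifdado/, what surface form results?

epmuxoomahkifdado

No segment of /epmuxoomahkifdado/ meets the structural description of the rule, so the form surfaces unchanged.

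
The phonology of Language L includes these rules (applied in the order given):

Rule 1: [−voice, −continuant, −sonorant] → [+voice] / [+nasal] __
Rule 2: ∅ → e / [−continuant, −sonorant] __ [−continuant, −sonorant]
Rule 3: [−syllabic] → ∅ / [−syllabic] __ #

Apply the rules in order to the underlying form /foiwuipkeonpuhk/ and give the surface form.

Rule 1 (post-nasal voicing): /p/ is a voiceless stop immediately after the nasal /n/, so it voices to [b]. /foiwuipkeonpuhk/ → foiwuipkeonbuhk.
Rule 2 (stop-cluster e-epenthesis): /p/ and /k/ form a stop–stop cluster, so [e] is inserted between them. /foiwuipkeonbuhk/ → foiwuipekeonbuhk.
Rule 3 (final cluster simplification): /k/ is the second consonant of a word-final cluster /hk/, so it deletes. /foiwuipekeonbuhk/ → foiwuipekeonbuh.

foiwuipekeonbuh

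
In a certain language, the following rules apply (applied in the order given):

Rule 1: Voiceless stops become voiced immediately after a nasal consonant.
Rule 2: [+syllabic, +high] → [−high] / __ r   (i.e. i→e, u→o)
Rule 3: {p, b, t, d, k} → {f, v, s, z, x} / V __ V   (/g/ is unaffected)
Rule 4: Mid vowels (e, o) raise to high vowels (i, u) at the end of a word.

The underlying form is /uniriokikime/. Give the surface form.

unerioxiximi

Rule 1 (post-nasal voicing): no segment meets the environment; /uniriokikime/ is unchanged.
Rule 2 (pre-rhotic lowering): /i/ is a high vowel immediately before /r/, so it lowers to [e]. /uniriokikime/ → uneriokikime.
Rule 3 (intervocalic spirantization): /k/ is a stop between vowels /o/ and /i/, so it spirantizes to the fricative [x]. /k/ is a stop between vowels /i/ and /i/, so it spirantizes to the fricative [x]. /uneriokikime/ → unerioxixime.
Rule 4 (final vowel raising): /e/ is a mid vowel in word-final position, so it raises to [i]. /unerioxixime/ → unerioxiximi.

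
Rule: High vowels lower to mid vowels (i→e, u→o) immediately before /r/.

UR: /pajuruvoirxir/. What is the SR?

pajoruvoerxer

/u/ is a high vowel immediately before /r/, so it lowers to [o].
/i/ is a high vowel immediately before /r/, so it lowers to [e].
/i/ is a high vowel immediately before /r/, so it lowers to [e].
The other instance of /u/ does not occur in the required environment and remains unchanged.
Surface form: [pajoruvoerxer].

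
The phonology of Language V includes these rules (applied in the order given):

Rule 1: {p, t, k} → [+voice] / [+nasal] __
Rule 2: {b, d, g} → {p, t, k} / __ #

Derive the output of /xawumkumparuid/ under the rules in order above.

Rule 1 (post-nasal voicing): /k/ is a voiceless stop immediately after the nasal /m/, so it voices to [g]. /p/ is a voiceless stop immediately after the nasal /m/, so it voices to [b]. /xawumkumparuid/ → xawumgumbaruid.
Rule 2 (final devoicing): /d/ is a voiced stop in word-final position, so it devoices to [t]. /xawumgumbaruid/ → xawumgumbaruit.

xawumgumbaruit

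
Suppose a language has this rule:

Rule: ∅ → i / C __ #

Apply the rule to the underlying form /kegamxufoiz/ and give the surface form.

kegamxufoizi

the form ends in the consonant /z/, so [i] is inserted word-finally.
Surface form: [kegamxufoizi].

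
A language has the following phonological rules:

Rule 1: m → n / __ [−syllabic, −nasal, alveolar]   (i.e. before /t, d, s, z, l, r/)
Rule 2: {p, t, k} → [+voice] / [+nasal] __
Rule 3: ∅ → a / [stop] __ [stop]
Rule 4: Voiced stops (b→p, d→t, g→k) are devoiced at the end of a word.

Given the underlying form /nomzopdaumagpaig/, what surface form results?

Rule 1 (nasal place assimilation): /m/ precedes the alveolar consonant /z/, so it assimilates in place to [n]. /nomzopdaumagpaig/ → nonzopdaumagpaig.
Rule 2 (post-nasal voicing): no segment meets the environment; /nonzopdaumagpaig/ is unchanged.
Rule 3 (stop-cluster a-epenthesis): /p/ and /d/ form a stop–stop cluster, so [a] is inserted between them. /g/ and /p/ form a stop–stop cluster, so [a] is inserted between them. /nonzopdaumagpaig/ → nonzopadaumagapaig.
Rule 4 (final devoicing): /g/ is a voiced stop in word-final position, so it devoices to [k]. /nonzopadaumagapaig/ → nonzopadaumagapaik.

nonzopadaumagapaik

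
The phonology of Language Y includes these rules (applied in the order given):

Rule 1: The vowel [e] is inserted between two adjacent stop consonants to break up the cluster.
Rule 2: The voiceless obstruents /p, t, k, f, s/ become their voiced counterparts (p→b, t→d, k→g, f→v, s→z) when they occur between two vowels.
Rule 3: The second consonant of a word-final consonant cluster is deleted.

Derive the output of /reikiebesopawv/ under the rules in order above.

reigiebezobaw

Rule 1 (stop-cluster e-epenthesis): no segment meets the environment; /reikiebesopawv/ is unchanged.
Rule 2 (intervocalic voicing): /k/ is a voiceless obstruent between vowels /i/ and /i/, so it voices to [g]. /s/ is a voiceless obstruent between vowels /e/ and /o/, so it voices to [z]. /p/ is a voiceless obstruent between vowels /o/ and /a/, so it voices to [b]. /reikiebesopawv/ → reigiebezobawv.
Rule 3 (final cluster simplification): /v/ is the second consonant of a word-final cluster /wv/, so it deletes. /reigiebezobawv/ → reigiebezobaw.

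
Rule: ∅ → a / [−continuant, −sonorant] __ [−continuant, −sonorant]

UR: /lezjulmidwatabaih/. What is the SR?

lezjulmidwatabaih

No segment of /lezjulmidwatabaih/ meets the structural description of the rule, so the form surfaces unchanged.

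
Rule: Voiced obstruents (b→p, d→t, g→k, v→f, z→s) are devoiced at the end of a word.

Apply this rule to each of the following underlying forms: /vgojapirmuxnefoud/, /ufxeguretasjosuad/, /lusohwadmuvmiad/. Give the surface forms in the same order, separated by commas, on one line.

/vgojapirmuxnefoud/: /d/ is a voiced obstruent in word-final position, so it devoices to [t]. → [vgojapirmuxnefout].
/ufxeguretasjosuad/: /d/ is a voiced obstruent in word-final position, so it devoices to [t]. → [ufxeguretasjosuat].
/lusohwadmuvmiad/: /d/ is a voiced obstruent in word-final position, so it devoices to [t]. → [lusohwadmuvmiat].

vgojapirmuxnefout, ufxeguretasjosuat, lusohwadmuvmiat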